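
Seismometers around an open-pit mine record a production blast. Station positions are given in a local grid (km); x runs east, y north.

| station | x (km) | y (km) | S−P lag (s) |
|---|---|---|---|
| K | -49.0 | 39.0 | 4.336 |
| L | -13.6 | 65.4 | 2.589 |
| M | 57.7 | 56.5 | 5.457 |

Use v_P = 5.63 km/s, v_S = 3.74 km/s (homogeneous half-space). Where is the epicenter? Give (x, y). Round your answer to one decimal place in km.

Distance from S−P lag: d = Δt · v_P v_S / (v_P − v_S) = Δt · (5.63·3.74)/(5.63−3.74) ≈ 11.1408·Δt.
So d_K = 48.31, d_L = 28.84, d_M = 60.80 km.
Circle about each station: (x + 49.0)² + (y − 39.0)² = 48.31²; (x + 13.6)² + (y − 65.4)² = 28.84²; (x − 57.7)² + (y − 56.5)² = 60.80².
Subtracting pairs of circle equations eliminates x²+y² and gives linear equations (the radical axes):
70.8 x + 52.8 y = 2042.23
213.4 x + 35.0 y = 1236.76
Solving the 2×2 system: x ≈ -0.7, y ≈ 39.6 km.
Check against K (with the unrounded x, y): √((x + 49.0)²+(y − 39.0)²) = 48.30 ≈ 48.31 km. ✓

x ≈ -0.7 km, y ≈ 39.6 km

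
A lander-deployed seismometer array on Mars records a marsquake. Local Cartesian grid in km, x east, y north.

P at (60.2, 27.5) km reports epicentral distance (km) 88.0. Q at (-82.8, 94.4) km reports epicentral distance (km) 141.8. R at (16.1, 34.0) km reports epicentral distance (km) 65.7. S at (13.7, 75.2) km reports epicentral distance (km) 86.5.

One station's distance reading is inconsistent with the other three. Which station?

Solve using three stations at a time. Using P, Q, R (subtract circle equations pairwise → linear system) gives (x, y) ≈ (-9.2, -27.0).
Distances from that point to each station vs reported:
  P: calculated 88.3 vs reported 88.0 → residual 0.3 km
  Q: calculated 142.0 vs reported 141.8 → residual 0.2 km
  R: calculated 66.1 vs reported 65.7 → residual 0.4 km
  S: calculated 104.8 vs reported 86.5 → residual 18.3 km
P, Q, R are mutually consistent (residuals ≈ 0); S is off by 18.3 km.

S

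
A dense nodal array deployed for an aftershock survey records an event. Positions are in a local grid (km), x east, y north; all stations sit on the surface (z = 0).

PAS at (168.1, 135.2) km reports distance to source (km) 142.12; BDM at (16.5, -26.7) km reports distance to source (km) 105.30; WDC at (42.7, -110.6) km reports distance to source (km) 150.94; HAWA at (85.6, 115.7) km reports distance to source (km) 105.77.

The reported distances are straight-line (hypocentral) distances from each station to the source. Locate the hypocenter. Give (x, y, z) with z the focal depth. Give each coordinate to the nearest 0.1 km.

Each station gives a sphere (x−x_i)² + (y−y_i)² + z² = d_i² (stations at z=0).
Subtracting the PAS sphere from BDM and WDC: z² cancels, leaving linear equations in x and y:
-303.2 x − 323.8 y = -36441.51
-250.8 x − 491.6 y = -35065.79
Solving: x ≈ 96.697, y ≈ 21.998 km (keep extra digits for the depth step; rounded: 96.7, 22.0).
Then from the PAS sphere: z² = 142.12² − (x − 168.1)² − (y − 135.2)² with x = 96.697, y = 21.998, so z ≈ 47.802 ≈ 47.8 km.

(96.7, 22.0, 47.8)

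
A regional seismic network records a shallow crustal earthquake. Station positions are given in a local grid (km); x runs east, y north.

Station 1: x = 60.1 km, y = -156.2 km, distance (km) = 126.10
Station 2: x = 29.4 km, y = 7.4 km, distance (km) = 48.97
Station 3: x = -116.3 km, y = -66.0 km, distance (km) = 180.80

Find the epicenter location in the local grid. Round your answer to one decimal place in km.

(60.9, -30.1)

Circle about each station: (x − 60.1)² + (y + 156.2)² = 126.10²; (x − 29.4)² + (y − 7.4)² = 48.97²; (x + 116.3)² + (y + 66.0)² = 180.80².
Subtracting the Station 1 equation from the Station 2 and Station 3 equations removes the quadratic terms:
-61.4 x + 327.2 y = -13588.18
-352.8 x + 180.4 y = -26916.19
Solving the 2×2 system: x ≈ 60.9, y ≈ -30.1 km.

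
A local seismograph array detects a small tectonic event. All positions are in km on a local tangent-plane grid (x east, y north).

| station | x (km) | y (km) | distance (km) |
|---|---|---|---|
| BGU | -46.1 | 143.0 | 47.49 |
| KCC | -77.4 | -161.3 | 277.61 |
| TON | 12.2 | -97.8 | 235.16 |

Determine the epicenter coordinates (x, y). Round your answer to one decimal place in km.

Circle about each station: (x + 46.1)² + (y − 143.0)² = 47.49²; (x + 77.4)² + (y + 161.3)² = 277.61²; (x − 12.2)² + (y + 97.8)² = 235.16².
Subtracting the BGU equation from the KCC and TON equations removes the quadratic terms:
-62.6 x − 608.6 y = -65377.77
116.6 x − 481.6 y = -65905.46
Solving the 2×2 system: x ≈ -85.3, y ≈ 116.2 km.

x ≈ -85.3 km, y ≈ 116.2 km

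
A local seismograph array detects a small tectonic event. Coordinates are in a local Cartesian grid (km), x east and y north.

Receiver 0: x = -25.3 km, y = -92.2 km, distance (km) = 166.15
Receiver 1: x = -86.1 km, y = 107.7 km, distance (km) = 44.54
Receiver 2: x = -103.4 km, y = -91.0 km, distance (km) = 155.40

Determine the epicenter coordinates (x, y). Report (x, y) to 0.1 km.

Circle about each station: (x + 25.3)² + (y + 92.2)² = 166.15²; (x + 86.1)² + (y − 107.7)² = 44.54²; (x + 103.4)² + (y + 91.0)² = 155.40².
Subtracting the Receiver 0 equation from the Receiver 1 and Receiver 2 equations removes the quadratic terms:
-121.6 x + 399.8 y = 35493.58
-156.2 x + 2.4 y = 13288.29
Solving the 2×2 system: x ≈ -84.1, y ≈ 63.2 km.
Check against Receiver 0 (with the unrounded x, y): √((x + 25.3)²+(y + 92.2)²) = 166.15 ≈ 166.15 km. ✓

x ≈ -84.1 km, y ≈ 63.2 km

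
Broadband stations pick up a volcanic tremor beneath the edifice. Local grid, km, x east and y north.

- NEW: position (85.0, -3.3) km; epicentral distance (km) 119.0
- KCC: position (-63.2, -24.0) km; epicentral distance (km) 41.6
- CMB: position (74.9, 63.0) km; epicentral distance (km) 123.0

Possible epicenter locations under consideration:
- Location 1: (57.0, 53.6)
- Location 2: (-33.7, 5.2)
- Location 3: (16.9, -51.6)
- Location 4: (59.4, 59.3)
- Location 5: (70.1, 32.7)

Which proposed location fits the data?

For each candidate, compare |candidate − station| to the reported distance:
Location 1: residuals NEW 55.6, KCC 101.5, CMB 102.8 → max 102.8 km
Location 2: residuals NEW 0.0, KCC 0.1, CMB 0.0 → max 0.1 km
Location 3: residuals NEW 35.5, KCC 43.1, CMB 5.4 → max 43.1 km
Location 4: residuals NEW 51.4, KCC 106.6, CMB 107.1 → max 107.1 km
Location 5: residuals NEW 80.0, KCC 103.3, CMB 92.3 → max 103.3 km
Only Location 2 has all residuals ≈ 0.

Location 2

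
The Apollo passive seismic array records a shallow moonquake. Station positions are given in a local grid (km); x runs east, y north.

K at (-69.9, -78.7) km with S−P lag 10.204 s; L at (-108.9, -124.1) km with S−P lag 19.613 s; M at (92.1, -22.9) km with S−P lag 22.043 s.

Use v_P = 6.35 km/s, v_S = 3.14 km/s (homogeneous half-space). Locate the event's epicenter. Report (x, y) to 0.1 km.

x ≈ -44.8 km, y ≈ -20.5 km

Distance from S−P lag: d = Δt · v_P v_S / (v_P − v_S) = Δt · (6.35·3.14)/(6.35−3.14) ≈ 6.2115·Δt.
So d_K = 63.38, d_L = 121.83, d_M = 136.92 km.
Circle about each station: (x + 69.9)² + (y + 78.7)² = 63.38²; (x + 108.9)² + (y + 124.1)² = 121.83²; (x − 92.1)² + (y + 22.9)² = 136.92².
Subtracting the K equation from the L and M equations removes the quadratic terms:
-78.0 x − 90.8 y = 5354.80
324.0 x + 111.6 y = -16802.94
Solving the 2×2 system: x ≈ -44.8, y ≈ -20.5 km.
Check against K (with the unrounded x, y): √((x + 69.9)²+(y + 78.7)²) = 63.39 ≈ 63.38 km. ✓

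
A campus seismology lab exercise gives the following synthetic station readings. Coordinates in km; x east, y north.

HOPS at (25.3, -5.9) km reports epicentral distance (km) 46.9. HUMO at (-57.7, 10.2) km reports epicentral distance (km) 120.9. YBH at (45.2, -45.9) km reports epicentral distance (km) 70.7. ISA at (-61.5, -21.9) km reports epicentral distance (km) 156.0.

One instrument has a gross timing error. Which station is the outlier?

ISA

Solve using three stations at a time. Using HOPS, HUMO, YBH (subtract circle equations pairwise → linear system) gives (x, y) ≈ (62.6, 22.7).
Distances from that point to each station vs reported:
  HOPS: calculated 47.0 vs reported 46.9 → residual 0.1 km
  HUMO: calculated 120.9 vs reported 120.9 → residual 0.0 km
  YBH: calculated 70.8 vs reported 70.7 → residual 0.1 km
  ISA: calculated 131.9 vs reported 156.0 → residual 24.1 km
HOPS, HUMO, YBH are mutually consistent (residuals ≈ 0); ISA is off by 24.1 km.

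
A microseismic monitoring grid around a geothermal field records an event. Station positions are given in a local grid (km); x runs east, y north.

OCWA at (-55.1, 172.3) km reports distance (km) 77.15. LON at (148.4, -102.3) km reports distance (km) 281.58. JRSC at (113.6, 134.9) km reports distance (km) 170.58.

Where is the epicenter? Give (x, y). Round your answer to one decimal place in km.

Circle about each station: (x + 55.1)² + (y − 172.3)² = 77.15²; (x − 148.4)² + (y + 102.3)² = 281.58²; (x − 113.6)² + (y − 134.9)² = 170.58².
Subtracting the OCWA equation from the LON and JRSC equations removes the quadratic terms:
407.0 x − 549.2 y = -73570.62
337.4 x − 74.8 y = -24765.74
Solving the 2×2 system: x ≈ -52.3, y ≈ 95.2 km.

x ≈ -52.3 km, y ≈ 95.2 km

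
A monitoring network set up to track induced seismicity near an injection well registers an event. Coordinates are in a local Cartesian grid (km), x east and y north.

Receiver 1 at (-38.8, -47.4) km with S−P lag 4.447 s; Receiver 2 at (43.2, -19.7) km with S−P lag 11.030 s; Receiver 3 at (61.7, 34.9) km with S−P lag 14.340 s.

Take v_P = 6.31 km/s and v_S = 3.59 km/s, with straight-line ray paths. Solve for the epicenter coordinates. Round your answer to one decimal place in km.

Distance from S−P lag: d = Δt · v_P v_S / (v_P − v_S) = Δt · (6.31·3.59)/(6.31−3.59) ≈ 8.3283·Δt.
So d_Receiver 1 = 37.04, d_Receiver 2 = 91.86, d_Receiver 3 = 119.43 km.
Circle about each station: (x + 38.8)² + (y + 47.4)² = 37.04²; (x − 43.2)² + (y + 19.7)² = 91.86²; (x − 61.7)² + (y − 34.9)² = 119.43².
Subtracting the Receiver 1 equation from the Receiver 2 and Receiver 3 equations removes the quadratic terms:
164.0 x + 55.4 y = -8564.17
201.0 x + 164.6 y = -11618.86
Solving the 2×2 system: x ≈ -48.3, y ≈ -11.6 km.

x ≈ -48.3 km, y ≈ -11.6 km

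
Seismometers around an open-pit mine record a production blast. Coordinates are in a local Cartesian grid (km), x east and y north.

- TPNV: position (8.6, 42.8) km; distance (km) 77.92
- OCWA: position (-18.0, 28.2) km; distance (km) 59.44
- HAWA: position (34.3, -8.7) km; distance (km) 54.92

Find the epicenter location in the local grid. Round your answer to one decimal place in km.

Circle about each station: (x − 8.6)² + (y − 42.8)² = 77.92²; (x + 18.0)² + (y − 28.2)² = 59.44²; (x − 34.3)² + (y + 8.7)² = 54.92².
Subtracting the TPNV equation from the OCWA and HAWA equations removes the quadratic terms:
-53.2 x − 29.2 y = 1751.85
51.4 x − 103.0 y = 2401.70
Solving the 2×2 system: x ≈ -15.8, y ≈ -31.2 km.

(-15.8, -31.2)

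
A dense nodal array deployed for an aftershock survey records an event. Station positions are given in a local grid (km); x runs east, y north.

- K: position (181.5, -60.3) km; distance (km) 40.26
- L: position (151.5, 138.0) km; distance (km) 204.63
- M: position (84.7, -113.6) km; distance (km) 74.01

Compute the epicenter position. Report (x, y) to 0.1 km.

141.7 km east, -66.4 km north

Circle about each station: (x − 181.5)² + (y + 60.3)² = 40.26²; (x − 151.5)² + (y − 138.0)² = 204.63²; (x − 84.7)² + (y + 113.6)² = 74.01².
Subtracting the K equation from the L and M equations removes the quadratic terms:
-60.0 x + 396.6 y = -34834.66
-193.6 x − 106.6 y = -20355.90
Solving the 2×2 system: x ≈ 141.7, y ≈ -66.4 km.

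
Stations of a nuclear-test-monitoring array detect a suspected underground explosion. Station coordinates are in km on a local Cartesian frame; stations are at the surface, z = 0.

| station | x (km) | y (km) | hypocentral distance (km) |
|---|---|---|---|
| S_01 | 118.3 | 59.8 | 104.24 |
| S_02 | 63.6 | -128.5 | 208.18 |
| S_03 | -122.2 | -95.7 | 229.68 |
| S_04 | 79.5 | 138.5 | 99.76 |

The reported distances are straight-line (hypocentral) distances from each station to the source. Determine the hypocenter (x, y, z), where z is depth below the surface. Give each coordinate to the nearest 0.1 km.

(28.2, 70.1, 51.4)

Each station gives a sphere (x−x_i)² + (y−y_i)² + z² = d_i² (stations at z=0).
Subtracting the S_01 sphere from S_02 and S_03: z² cancels, leaving linear equations in x and y:
-109.4 x − 376.6 y = -29486.65
-481.0 x − 311.0 y = -35366.52
Solving: x ≈ 28.199, y ≈ 70.105 km (keep extra digits for the depth step; rounded: 28.2, 70.1).
Then from the S_01 sphere: z² = 104.24² − (x − 118.3)² − (y − 59.8)² with x = 28.199, y = 70.105, so z ≈ 51.396 ≈ 51.4 km.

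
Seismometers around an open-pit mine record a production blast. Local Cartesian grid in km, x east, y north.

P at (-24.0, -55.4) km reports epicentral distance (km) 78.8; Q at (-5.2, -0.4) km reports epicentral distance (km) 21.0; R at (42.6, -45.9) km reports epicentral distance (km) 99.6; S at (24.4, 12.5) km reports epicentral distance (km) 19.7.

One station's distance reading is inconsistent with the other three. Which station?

R

Solve using three stations at a time. Using P, Q, S (subtract circle equations pairwise → linear system) gives (x, y) ≈ (5.4, 17.7).
Distances from that point to each station vs reported:
  P: calculated 78.8 vs reported 78.8 → residual 0.0 km
  Q: calculated 21.0 vs reported 21.0 → residual 0.0 km
  R: calculated 73.7 vs reported 99.6 → residual 25.9 km
  S: calculated 19.7 vs reported 19.7 → residual 0.0 km
P, Q, S are mutually consistent (residuals ≈ 0); R is off by 25.9 km.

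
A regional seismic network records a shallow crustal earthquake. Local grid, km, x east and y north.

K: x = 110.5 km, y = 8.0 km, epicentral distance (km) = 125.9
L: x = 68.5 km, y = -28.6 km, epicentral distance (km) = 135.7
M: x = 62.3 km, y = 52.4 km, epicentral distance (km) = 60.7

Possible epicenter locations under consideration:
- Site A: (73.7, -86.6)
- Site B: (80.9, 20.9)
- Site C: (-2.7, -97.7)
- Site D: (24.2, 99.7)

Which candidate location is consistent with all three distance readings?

Site D

For each candidate, compare |candidate − station| to the reported distance:
Site A: residuals K 24.4, L 77.5, M 78.8 → max 78.8 km
Site B: residuals K 93.6, L 84.7, M 24.1 → max 93.6 km
Site C: residuals K 29.0, L 36.5, M 102.9 → max 102.9 km
Site D: residuals K 0.0, L 0.0, M 0.0 → max 0.0 km
Only Site D has all residuals ≈ 0.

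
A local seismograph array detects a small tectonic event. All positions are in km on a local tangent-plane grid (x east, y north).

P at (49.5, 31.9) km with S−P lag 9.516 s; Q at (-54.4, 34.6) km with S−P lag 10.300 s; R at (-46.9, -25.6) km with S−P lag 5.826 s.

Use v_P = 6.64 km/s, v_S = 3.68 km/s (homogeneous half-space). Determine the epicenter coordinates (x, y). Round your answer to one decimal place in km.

x ≈ 1.0 km, y ≈ -29.9 km

Distance from S−P lag: d = Δt · v_P v_S / (v_P − v_S) = Δt · (6.64·3.68)/(6.64−3.68) ≈ 8.2551·Δt.
So d_P = 78.56, d_Q = 85.03, d_R = 48.09 km.
Circle about each station: (x − 49.5)² + (y − 31.9)² = 78.56²; (x + 54.4)² + (y − 34.6)² = 85.03²; (x + 46.9)² + (y + 25.6)² = 48.09².
Subtracting the P equation from the Q and R equations removes the quadratic terms:
-207.8 x + 5.4 y = -369.77
-192.8 x − 115.0 y = 3246.14
Solving the 2×2 system: x ≈ 1.0, y ≈ -29.9 km.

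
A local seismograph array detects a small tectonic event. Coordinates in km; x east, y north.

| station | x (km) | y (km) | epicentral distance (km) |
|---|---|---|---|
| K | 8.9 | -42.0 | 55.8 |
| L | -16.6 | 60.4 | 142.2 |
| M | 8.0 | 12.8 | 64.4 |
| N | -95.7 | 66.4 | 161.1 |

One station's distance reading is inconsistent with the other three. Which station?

Solve using three stations at a time. Using K, L, N (subtract circle equations pairwise → linear system) gives (x, y) ≈ (-30.9, -81.1).
Distances from that point to each station vs reported:
  K: calculated 55.7 vs reported 55.8 → residual 0.1 km
  L: calculated 142.2 vs reported 142.2 → residual 0.0 km
  M: calculated 101.6 vs reported 64.4 → residual 37.2 km
  N: calculated 161.1 vs reported 161.1 → residual 0.0 km
K, L, N are mutually consistent (residuals ≈ 0); M is off by 37.2 km.

M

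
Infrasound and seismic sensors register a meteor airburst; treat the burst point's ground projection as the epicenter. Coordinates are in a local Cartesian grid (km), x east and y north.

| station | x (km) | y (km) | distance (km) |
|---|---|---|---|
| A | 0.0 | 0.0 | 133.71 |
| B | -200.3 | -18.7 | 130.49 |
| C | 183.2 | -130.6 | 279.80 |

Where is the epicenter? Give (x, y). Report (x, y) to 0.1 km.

-94.3 km east, -94.8 km north

Circle about each station: x² + y² = 133.71²; (x + 200.3)² + (y + 18.7)² = 130.49²; (x − 183.2)² + (y + 130.6)² = 279.80².
Subtracting pairs of circle equations eliminates x²+y² and gives linear equations (the radical axes):
-400.6 x − 37.4 y = 41320.50
366.4 x − 261.2 y = -9791.08
Solving the 2×2 system: x ≈ -94.3, y ≈ -94.8 km.
Check against A (with the unrounded x, y): √(x²+y²) = 133.71 ≈ 133.71 km. ✓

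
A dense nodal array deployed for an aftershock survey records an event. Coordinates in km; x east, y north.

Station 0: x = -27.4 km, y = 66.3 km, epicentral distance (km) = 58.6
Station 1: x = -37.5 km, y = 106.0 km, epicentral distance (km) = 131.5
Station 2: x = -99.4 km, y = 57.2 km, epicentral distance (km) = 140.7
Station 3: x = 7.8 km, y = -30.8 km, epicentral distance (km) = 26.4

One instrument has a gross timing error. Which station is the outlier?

Solve using three stations at a time. Using Station 1, Station 2, Station 3 (subtract circle equations pairwise → linear system) gives (x, y) ≈ (24.1, -10.2).
Distances from that point to each station vs reported:
  Station 0: calculated 92.2 vs reported 58.6 → residual 33.6 km
  Station 1: calculated 131.5 vs reported 131.5 → residual 0.0 km
  Station 2: calculated 140.7 vs reported 140.7 → residual 0.0 km
  Station 3: calculated 26.3 vs reported 26.4 → residual 0.1 km
Station 1, Station 2, Station 3 are mutually consistent (residuals ≈ 0); Station 0 is off by 33.6 km.

Station 0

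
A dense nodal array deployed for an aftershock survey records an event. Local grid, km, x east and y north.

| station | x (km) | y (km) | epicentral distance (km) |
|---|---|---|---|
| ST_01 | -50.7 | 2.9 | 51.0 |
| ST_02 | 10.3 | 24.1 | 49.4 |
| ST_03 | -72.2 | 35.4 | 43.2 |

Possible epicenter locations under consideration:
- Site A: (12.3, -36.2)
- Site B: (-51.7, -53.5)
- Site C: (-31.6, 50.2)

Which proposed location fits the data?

For each candidate, compare |candidate − station| to the reported distance:
Site A: residuals ST_01 23.1, ST_02 10.9, ST_03 67.6 → max 67.6 km
Site B: residuals ST_01 5.4, ST_02 49.9, ST_03 48.0 → max 49.9 km
Site C: residuals ST_01 0.0, ST_02 0.0, ST_03 0.0 → max 0.0 km
Only Site C has all residuals ≈ 0.

Site C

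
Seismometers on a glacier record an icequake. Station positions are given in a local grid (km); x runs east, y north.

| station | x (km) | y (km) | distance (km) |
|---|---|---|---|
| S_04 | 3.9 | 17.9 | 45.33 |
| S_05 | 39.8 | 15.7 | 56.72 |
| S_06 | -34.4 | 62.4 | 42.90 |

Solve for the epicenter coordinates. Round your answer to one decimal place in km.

(8.5, 63.0)

Circle about each station: (x − 3.9)² + (y − 17.9)² = 45.33²; (x − 39.8)² + (y − 15.7)² = 56.72²; (x + 34.4)² + (y − 62.4)² = 42.90².
Subtracting the S_04 equation from the S_05 and S_06 equations removes the quadratic terms:
71.8 x − 4.4 y = 332.56
-76.6 x + 89.0 y = 4955.90
Solving the 2×2 system: x ≈ 8.5, y ≈ 63.0 km.
Check against S_04 (with the unrounded x, y): √((x − 3.9)²+(y − 17.9)²) = 45.33 ≈ 45.33 km. ✓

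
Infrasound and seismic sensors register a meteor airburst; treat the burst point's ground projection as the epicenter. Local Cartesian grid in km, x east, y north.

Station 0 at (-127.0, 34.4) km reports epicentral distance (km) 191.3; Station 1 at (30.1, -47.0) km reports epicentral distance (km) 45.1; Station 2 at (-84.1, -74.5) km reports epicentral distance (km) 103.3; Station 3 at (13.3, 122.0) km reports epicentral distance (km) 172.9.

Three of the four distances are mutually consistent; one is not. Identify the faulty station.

Solve using three stations at a time. Using Station 0, Station 1, Station 2 (subtract circle equations pairwise → linear system) gives (x, y) ≈ (18.0, -90.4).
Distances from that point to each station vs reported:
  Station 0: calculated 191.3 vs reported 191.3 → residual 0.0 km
  Station 1: calculated 45.1 vs reported 45.1 → residual 0.0 km
  Station 2: calculated 103.3 vs reported 103.3 → residual 0.0 km
  Station 3: calculated 212.5 vs reported 172.9 → residual 39.6 km
Station 0, Station 1, Station 2 are mutually consistent (residuals ≈ 0); Station 3 is off by 39.6 km.

Station 3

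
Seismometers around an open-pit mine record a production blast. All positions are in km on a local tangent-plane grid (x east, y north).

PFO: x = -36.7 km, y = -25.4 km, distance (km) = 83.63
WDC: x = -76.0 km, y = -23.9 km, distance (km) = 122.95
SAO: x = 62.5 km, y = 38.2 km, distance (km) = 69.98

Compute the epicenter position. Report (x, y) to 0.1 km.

46.8 km east, -30.0 km north

Circle about each station: (x + 36.7)² + (y + 25.4)² = 83.63²; (x + 76.0)² + (y + 23.9)² = 122.95²; (x − 62.5)² + (y − 38.2)² = 69.98².
Subtracting pairs of circle equations eliminates x²+y² and gives linear equations (the radical axes):
-78.6 x + 3.0 y = -3767.57
198.4 x + 127.2 y = 5470.22
Solving the 2×2 system: x ≈ 46.8, y ≈ -30.0 km.
Check against PFO (with the unrounded x, y): √((x + 36.7)²+(y + 25.4)²) = 83.61 ≈ 83.63 km. ✓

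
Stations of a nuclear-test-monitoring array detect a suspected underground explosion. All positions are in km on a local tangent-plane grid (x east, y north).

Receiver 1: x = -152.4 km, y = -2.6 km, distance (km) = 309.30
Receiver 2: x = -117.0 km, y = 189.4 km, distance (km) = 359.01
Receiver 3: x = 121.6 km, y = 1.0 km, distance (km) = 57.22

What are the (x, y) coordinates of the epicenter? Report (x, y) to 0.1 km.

Circle about each station: (x + 152.4)² + (y + 2.6)² = 309.30²; (x + 117.0)² + (y − 189.4)² = 359.01²; (x − 121.6)² + (y − 1.0)² = 57.22².
Subtracting the Receiver 1 equation from the Receiver 2 and Receiver 3 equations removes the quadratic terms:
70.8 x + 384.0 y = -6892.85
548.0 x + 7.2 y = 83947.40
Solving the 2×2 system: x ≈ 153.8, y ≈ -46.3 km.

(153.8, -46.3)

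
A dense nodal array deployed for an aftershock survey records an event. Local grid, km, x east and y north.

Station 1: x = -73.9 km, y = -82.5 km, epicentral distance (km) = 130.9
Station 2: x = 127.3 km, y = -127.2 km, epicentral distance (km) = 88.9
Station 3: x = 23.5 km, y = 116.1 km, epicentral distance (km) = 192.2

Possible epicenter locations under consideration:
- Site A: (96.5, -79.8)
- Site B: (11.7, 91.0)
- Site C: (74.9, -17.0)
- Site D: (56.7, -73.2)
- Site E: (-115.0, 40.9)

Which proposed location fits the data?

For each candidate, compare |candidate − station| to the reported distance:
Site A: residuals Station 1 39.5, Station 2 32.4, Station 3 16.9 → max 39.5 km
Site B: residuals Station 1 62.6, Station 2 158.0, Station 3 164.5 → max 164.5 km
Site C: residuals Station 1 31.7, Station 2 33.1, Station 3 49.5 → max 49.5 km
Site D: residuals Station 1 0.0, Station 2 0.0, Station 3 0.0 → max 0.0 km
Site E: residuals Station 1 0.8, Station 2 206.0, Station 3 34.6 → max 206.0 km
Only Site D has all residuals ≈ 0.

Site D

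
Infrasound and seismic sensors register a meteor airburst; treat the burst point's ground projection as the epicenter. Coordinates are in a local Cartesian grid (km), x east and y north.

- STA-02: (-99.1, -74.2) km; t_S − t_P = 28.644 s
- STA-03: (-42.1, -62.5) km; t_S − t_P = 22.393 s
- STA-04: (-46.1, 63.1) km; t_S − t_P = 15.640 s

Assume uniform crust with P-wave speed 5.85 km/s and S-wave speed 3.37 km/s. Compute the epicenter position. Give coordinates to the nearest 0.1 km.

x ≈ 78.1 km, y ≈ 68.8 km

Distance from S−P lag: d = Δt · v_P v_S / (v_P − v_S) = Δt · (5.85·3.37)/(5.85−3.37) ≈ 7.9494·Δt.
So d_STA-02 = 227.70, d_STA-03 = 178.01, d_STA-04 = 124.33 km.
Circle about each station: (x + 99.1)² + (y + 74.2)² = 227.70²; (x + 42.1)² + (y + 62.5)² = 178.01²; (x + 46.1)² + (y − 63.1)² = 124.33².
Subtracting pairs of circle equations eliminates x²+y² and gives linear equations (the radical axes):
114.0 x + 23.4 y = 10511.94
106.0 x + 274.6 y = 27169.71
Solving the 2×2 system: x ≈ 78.1, y ≈ 68.8 km.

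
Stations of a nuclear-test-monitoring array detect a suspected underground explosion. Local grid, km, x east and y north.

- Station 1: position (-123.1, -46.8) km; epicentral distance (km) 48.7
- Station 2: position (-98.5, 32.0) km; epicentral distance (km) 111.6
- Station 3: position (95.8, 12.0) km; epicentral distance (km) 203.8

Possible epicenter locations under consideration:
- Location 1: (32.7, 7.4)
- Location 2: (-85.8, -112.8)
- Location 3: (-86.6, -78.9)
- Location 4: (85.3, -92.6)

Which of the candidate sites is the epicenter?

For each candidate, compare |candidate − station| to the reported distance:
Location 1: residuals Station 1 116.3, Station 2 21.9, Station 3 140.5 → max 140.5 km
Location 2: residuals Station 1 27.1, Station 2 33.8, Station 3 16.5 → max 33.8 km
Location 3: residuals Station 1 0.1, Station 2 0.1, Station 3 0.0 → max 0.1 km
Location 4: residuals Station 1 164.7, Station 2 110.5, Station 3 98.7 → max 164.7 km
Only Location 3 has all residuals ≈ 0.

Location 3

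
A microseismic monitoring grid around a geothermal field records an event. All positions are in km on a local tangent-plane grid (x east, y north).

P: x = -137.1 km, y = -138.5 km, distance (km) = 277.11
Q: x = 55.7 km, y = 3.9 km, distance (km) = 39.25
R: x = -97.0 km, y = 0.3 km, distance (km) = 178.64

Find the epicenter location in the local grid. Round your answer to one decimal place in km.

Circle about each station: (x + 137.1)² + (y + 138.5)² = 277.11²; (x − 55.7)² + (y − 3.9)² = 39.25²; (x + 97.0)² + (y − 0.3)² = 178.64².
Subtracting the P equation from the Q and R equations removes the quadratic terms:
385.6 x + 284.8 y = 40388.43
80.2 x + 277.6 y = 16308.13
Solving the 2×2 system: x ≈ 78.0, y ≈ 36.2 km.
Check against P (with the unrounded x, y): √((x + 137.1)²+(y + 138.5)²) = 277.11 ≈ 277.11 km. ✓

(78.0, 36.2)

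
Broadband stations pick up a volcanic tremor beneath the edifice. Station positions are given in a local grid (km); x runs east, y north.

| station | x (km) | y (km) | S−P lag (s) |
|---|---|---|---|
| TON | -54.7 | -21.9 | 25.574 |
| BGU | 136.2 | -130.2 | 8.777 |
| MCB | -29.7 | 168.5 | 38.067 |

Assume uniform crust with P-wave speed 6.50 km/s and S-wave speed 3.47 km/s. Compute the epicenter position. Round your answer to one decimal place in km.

x ≈ 130.7 km, y ≈ -65.1 km

Distance from S−P lag: d = Δt · v_P v_S / (v_P − v_S) = Δt · (6.50·3.47)/(6.50−3.47) ≈ 7.4439·Δt.
So d_TON = 190.37, d_BGU = 65.34, d_MCB = 283.37 km.
Circle about each station: (x + 54.7)² + (y + 21.9)² = 190.37²; (x − 136.2)² + (y + 130.2)² = 65.34²; (x + 29.7)² + (y − 168.5)² = 283.37².
Subtracting pairs of circle equations eliminates x²+y² and gives linear equations (the radical axes):
381.8 x − 216.6 y = 64002.20
50.0 x + 380.8 y = -18255.18
Solving the 2×2 system: x ≈ 130.7, y ≈ -65.1 km.
Check against TON (with the unrounded x, y): √((x + 54.7)²+(y + 21.9)²) = 190.37 ≈ 190.37 km. ✓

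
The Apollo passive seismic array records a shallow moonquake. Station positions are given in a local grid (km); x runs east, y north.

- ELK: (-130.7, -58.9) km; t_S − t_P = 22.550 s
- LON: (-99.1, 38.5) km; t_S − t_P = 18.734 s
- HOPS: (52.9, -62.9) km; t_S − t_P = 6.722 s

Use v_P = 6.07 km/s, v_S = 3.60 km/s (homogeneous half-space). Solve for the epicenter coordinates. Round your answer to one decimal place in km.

Distance from S−P lag: d = Δt · v_P v_S / (v_P − v_S) = Δt · (6.07·3.60)/(6.07−3.60) ≈ 8.8470·Δt.
So d_ELK = 199.50, d_LON = 165.74, d_HOPS = 59.47 km.
Circle about each station: (x + 130.7)² + (y + 58.9)² = 199.50²; (x + 99.1)² + (y − 38.5)² = 165.74²; (x − 52.9)² + (y + 62.9)² = 59.47².
Subtracting the ELK equation from the LON and HOPS equations removes the quadratic terms:
63.2 x + 194.8 y = 3081.86
367.2 x − 8.0 y = 22466.69
Solving the 2×2 system: x ≈ 61.1, y ≈ -4.0 km.

(61.1, -4.0)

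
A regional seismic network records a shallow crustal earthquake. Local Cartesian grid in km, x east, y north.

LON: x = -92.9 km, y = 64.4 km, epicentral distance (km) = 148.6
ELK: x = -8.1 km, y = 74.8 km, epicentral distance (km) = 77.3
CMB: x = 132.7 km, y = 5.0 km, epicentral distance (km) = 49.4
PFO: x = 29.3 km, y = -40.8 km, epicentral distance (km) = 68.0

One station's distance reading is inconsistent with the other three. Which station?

Solve using three stations at a time. Using LON, ELK, PFO (subtract circle equations pairwise → linear system) gives (x, y) ≈ (50.1, 23.9).
Distances from that point to each station vs reported:
  LON: calculated 148.6 vs reported 148.6 → residual 0.0 km
  ELK: calculated 77.3 vs reported 77.3 → residual 0.0 km
  CMB: calculated 84.8 vs reported 49.4 → residual 35.4 km
  PFO: calculated 68.0 vs reported 68.0 → residual 0.0 km
LON, ELK, PFO are mutually consistent (residuals ≈ 0); CMB is off by 35.4 km.

CMB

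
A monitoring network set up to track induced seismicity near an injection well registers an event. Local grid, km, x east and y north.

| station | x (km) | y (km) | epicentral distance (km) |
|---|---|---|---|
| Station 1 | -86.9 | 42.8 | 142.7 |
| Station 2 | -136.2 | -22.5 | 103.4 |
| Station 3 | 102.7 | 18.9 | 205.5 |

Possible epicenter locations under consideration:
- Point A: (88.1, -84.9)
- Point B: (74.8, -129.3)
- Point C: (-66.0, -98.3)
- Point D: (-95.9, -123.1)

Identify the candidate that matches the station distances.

Point C

For each candidate, compare |candidate − station| to the reported distance:
Point A: residuals Station 1 73.9, Station 2 129.4, Station 3 100.7 → max 129.4 km
Point B: residuals Station 1 93.4, Station 2 133.1, Station 3 54.7 → max 133.1 km
Point C: residuals Station 1 0.1, Station 2 0.1, Station 3 0.1 → max 0.1 km
Point D: residuals Station 1 23.4, Station 2 5.0, Station 3 38.6 → max 38.6 km
Only Point C has all residuals ≈ 0.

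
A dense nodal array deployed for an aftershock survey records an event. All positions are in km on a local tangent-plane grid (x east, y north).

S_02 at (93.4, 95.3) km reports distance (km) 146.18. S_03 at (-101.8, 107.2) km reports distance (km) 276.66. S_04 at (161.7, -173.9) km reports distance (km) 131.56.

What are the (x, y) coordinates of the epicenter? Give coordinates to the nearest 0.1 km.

x ≈ 128.1 km, y ≈ -46.7 km

Circle about each station: (x − 93.4)² + (y − 95.3)² = 146.18²; (x + 101.8)² + (y − 107.2)² = 276.66²; (x − 161.7)² + (y + 173.9)² = 131.56².
Subtracting the S_02 equation from the S_03 and S_04 equations removes the quadratic terms:
-390.4 x + 23.8 y = -51122.73
136.6 x − 538.4 y = 42643.01
Solving the 2×2 system: x ≈ 128.1, y ≈ -46.7 km.
Check against S_02 (with the unrounded x, y): √((x − 93.4)²+(y − 95.3)²) = 146.18 ≈ 146.18 km. ✓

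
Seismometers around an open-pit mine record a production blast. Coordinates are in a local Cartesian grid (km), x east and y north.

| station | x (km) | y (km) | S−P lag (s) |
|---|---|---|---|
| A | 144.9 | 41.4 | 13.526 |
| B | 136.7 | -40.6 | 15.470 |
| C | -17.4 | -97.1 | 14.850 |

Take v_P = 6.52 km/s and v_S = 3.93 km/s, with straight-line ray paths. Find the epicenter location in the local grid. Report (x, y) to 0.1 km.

Distance from S−P lag: d = Δt · v_P v_S / (v_P − v_S) = Δt · (6.52·3.93)/(6.52−3.93) ≈ 9.8933·Δt.
So d_A = 133.82, d_B = 153.05, d_C = 146.92 km.
Circle about each station: (x − 144.9)² + (y − 41.4)² = 133.82²; (x − 136.7)² + (y + 40.6)² = 153.05²; (x + 17.4)² + (y + 97.1)² = 146.92².
Subtracting the A equation from the B and C equations removes the quadratic terms:
-16.4 x − 164.0 y = -7891.23
-324.6 x − 277.0 y = -16656.49
Solving the 2×2 system: x ≈ 11.2, y ≈ 47.0 km.

(11.2, 47.0)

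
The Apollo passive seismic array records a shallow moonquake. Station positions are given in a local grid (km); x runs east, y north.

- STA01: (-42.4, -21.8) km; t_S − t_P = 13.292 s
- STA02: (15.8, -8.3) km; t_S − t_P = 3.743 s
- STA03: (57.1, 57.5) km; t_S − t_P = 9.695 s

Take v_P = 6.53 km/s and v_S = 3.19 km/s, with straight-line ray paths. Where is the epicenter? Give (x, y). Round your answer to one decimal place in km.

Distance from S−P lag: d = Δt · v_P v_S / (v_P − v_S) = Δt · (6.53·3.19)/(6.53−3.19) ≈ 6.2367·Δt.
So d_STA01 = 82.90, d_STA02 = 23.34, d_STA03 = 60.47 km.
Circle about each station: (x + 42.4)² + (y + 21.8)² = 82.90²; (x − 15.8)² + (y + 8.3)² = 23.34²; (x − 57.1)² + (y − 57.5)² = 60.47².
Subtracting the STA01 equation from the STA02 and STA03 equations removes the quadratic terms:
116.4 x + 27.0 y = 4373.18
199.0 x + 158.6 y = 7509.45
Solving the 2×2 system: x ≈ 37.5, y ≈ 0.3 km.

37.5 km east, 0.3 km north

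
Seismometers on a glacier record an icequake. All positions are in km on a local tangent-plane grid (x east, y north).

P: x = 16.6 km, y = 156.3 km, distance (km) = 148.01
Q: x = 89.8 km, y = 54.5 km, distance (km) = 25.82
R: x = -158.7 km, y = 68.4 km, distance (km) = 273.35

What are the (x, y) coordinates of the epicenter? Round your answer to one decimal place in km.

x ≈ 113.6 km, y ≈ 44.5 km

Circle about each station: (x − 16.6)² + (y − 156.3)² = 148.01²; (x − 89.8)² + (y − 54.5)² = 25.82²; (x + 158.7)² + (y − 68.4)² = 273.35².
Subtracting pairs of circle equations eliminates x²+y² and gives linear equations (the radical axes):
146.4 x − 203.6 y = 7569.33
-350.6 x − 175.8 y = -47654.26
Solving the 2×2 system: x ≈ 113.6, y ≈ 44.5 km.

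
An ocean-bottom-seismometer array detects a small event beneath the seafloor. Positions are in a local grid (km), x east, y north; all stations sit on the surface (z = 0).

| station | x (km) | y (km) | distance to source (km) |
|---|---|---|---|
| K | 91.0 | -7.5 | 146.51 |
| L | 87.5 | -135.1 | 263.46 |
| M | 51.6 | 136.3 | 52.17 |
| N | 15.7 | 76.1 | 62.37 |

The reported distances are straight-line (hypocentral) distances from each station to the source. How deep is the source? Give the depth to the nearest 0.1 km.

Each station gives a sphere (x−x_i)² + (y−y_i)² + z² = d_i² (stations at z=0).
Subtracting the K sphere from L and M: z² cancels, leaving linear equations in x and y:
-7.0 x − 255.2 y = -30374.98
-78.8 x + 287.6 y = 31646.47
Solving: x ≈ 29.818, y ≈ 118.206 km (keep extra digits for the depth step; rounded: 29.8, 118.2).
Then from the K sphere: z² = 146.51² − (x − 91.0)² − (y + 7.5)² with x = 29.818, y = 118.206, so z ≈ 43.817 ≈ 43.8 km.

z ≈ 43.8 km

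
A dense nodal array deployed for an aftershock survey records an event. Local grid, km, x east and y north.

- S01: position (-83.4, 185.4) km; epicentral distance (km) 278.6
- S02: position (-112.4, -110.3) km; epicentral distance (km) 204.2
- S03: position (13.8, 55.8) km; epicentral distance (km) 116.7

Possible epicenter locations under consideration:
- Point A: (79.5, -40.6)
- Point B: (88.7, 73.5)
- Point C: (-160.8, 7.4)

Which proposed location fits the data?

Point A

For each candidate, compare |candidate − station| to the reported distance:
Point A: residuals S01 0.0, S02 0.0, S03 0.0 → max 0.0 km
Point B: residuals S01 73.3, S02 68.2, S03 39.7 → max 73.3 km
Point C: residuals S01 84.5, S02 76.9, S03 64.5 → max 84.5 km
Only Point A has all residuals ≈ 0.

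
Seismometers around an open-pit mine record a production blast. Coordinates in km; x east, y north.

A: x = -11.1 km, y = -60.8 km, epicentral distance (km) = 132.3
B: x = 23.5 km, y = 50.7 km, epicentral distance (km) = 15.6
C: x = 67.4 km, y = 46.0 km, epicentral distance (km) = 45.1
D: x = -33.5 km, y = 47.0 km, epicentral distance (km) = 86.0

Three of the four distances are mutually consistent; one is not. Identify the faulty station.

Solve using three stations at a time. Using A, B, C (subtract circle equations pairwise → linear system) gives (x, y) ≈ (26.9, 65.9).
Distances from that point to each station vs reported:
  A: calculated 132.3 vs reported 132.3 → residual 0.0 km
  B: calculated 15.6 vs reported 15.6 → residual 0.0 km
  C: calculated 45.1 vs reported 45.1 → residual 0.0 km
  D: calculated 63.3 vs reported 86.0 → residual 22.7 km
A, B, C are mutually consistent (residuals ≈ 0); D is off by 22.7 km.

D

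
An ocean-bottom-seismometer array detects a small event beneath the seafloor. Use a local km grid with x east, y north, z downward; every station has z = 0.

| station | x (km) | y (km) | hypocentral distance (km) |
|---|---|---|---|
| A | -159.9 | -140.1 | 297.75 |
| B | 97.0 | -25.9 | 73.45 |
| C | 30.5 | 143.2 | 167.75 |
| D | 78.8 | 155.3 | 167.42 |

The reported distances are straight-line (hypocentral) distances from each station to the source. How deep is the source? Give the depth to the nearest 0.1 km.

z ≈ 67.5 km

Each station gives a sphere (x−x_i)² + (y−y_i)² + z² = d_i² (stations at z=0).
Subtracting the A sphere from B and C: z² cancels, leaving linear equations in x and y:
513.8 x + 228.4 y = 48143.95
380.8 x + 566.6 y = 36755.47
Solving: x ≈ 92.500, y ≈ 2.703 km (keep extra digits for the depth step; rounded: 92.5, 2.7).
Then from the A sphere: z² = 297.75² − (x + 159.9)² − (y + 140.1)² with x = 92.500, y = 2.703, so z ≈ 67.503 ≈ 67.5 km.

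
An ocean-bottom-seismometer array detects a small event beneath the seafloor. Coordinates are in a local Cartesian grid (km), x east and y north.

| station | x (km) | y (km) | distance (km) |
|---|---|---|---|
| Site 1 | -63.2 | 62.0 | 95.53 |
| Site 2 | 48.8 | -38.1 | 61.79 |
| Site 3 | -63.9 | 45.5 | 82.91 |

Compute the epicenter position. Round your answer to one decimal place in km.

Circle about each station: (x + 63.2)² + (y − 62.0)² = 95.53²; (x − 48.8)² + (y + 38.1)² = 61.79²; (x + 63.9)² + (y − 45.5)² = 82.91².
Subtracting the Site 1 equation from the Site 2 and Site 3 equations removes the quadratic terms:
224.0 x − 200.2 y = 1302.79
-1.4 x − 33.0 y = 567.13
Solving the 2×2 system: x ≈ -9.2, y ≈ -16.8 km.
Check against Site 1 (with the unrounded x, y): √((x + 63.2)²+(y − 62.0)²) = 95.53 ≈ 95.53 km. ✓

(-9.2, -16.8)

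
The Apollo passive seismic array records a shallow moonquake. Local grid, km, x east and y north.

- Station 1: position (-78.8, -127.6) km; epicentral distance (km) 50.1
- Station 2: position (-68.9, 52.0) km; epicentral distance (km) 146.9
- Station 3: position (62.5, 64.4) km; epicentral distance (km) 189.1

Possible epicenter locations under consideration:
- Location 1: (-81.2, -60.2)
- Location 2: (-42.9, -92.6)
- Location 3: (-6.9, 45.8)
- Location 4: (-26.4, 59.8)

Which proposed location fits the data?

For each candidate, compare |candidate − station| to the reported distance:
Location 1: residuals Station 1 17.3, Station 2 34.0, Station 3 1.1 → max 34.0 km
Location 2: residuals Station 1 0.0, Station 2 0.0, Station 3 0.0 → max 0.0 km
Location 3: residuals Station 1 137.6, Station 2 84.6, Station 3 117.3 → max 137.6 km
Location 4: residuals Station 1 144.5, Station 2 103.7, Station 3 100.1 → max 144.5 km
Only Location 2 has all residuals ≈ 0.

Location 2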